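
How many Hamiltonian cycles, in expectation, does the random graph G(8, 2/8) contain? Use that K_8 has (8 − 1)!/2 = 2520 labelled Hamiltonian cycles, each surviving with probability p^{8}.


K_8 has (8 − 1)!/2 = 2520 labelled Hamiltonian cycles.
For each such Hamiltonian cycle H, let X_H = 1 if all 8 edges of H are present in G. Then P[X_H = 1] = p^{8} = (1/4)^{8} = 1/65536.
Summing the indicators: E[X] = Σ_H E[X_H] = 2520 · p^{8} = 2520 · 1/65536 = 315/8192.
Numerically: E[X] ≈ 0.0384521.

E[X] = 2520 · (1/4)^{8} = 315/8192 ≈ 0.0384521.


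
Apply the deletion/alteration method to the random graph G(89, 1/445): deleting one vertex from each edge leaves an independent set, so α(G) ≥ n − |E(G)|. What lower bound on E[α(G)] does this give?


E[|E(G)|] = C(89, 2)·p = 3916 · (1/445) = 44/5.
E[α(G)] ≥ n − E[|E(G)|] = 89 − 44/5 = 401/5.
Numerically: ≈ 80.200000.
(This is only a lower bound; the true E[α(G)] may be larger.)

E[α(G)] ≥ 401/5 ≈ 80.200000.


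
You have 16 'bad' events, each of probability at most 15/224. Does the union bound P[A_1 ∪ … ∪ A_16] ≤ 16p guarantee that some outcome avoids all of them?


Union bound: P[∪_{i=1}^{16} A_i] ≤ Σ_i P[A_i] ≤ 16·p = 16·(15/224) = 15/14.
Numerically: 15/14 ≈ 1.0714.
Is 15/14 < 1? NO.
Since the bound 15/14 is ≥ 1, the union bound is uninformative here; it does NOT by itself certify existence.

16·p = 15/14 ≈ 1.0714; existence NOT certified by the union bound.


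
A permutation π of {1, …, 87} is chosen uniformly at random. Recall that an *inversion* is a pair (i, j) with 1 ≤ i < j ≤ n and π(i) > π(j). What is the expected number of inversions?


Write X = Σ X_I over the C(87, 2) = 3741 pairs i < j, with X_I the indicator of one inversion.
There are 3741 indicators.
For each fixed pair i < j, the values π(i) and π(j) are two distinct elements of {1, …, 87} in uniformly random order; by symmetry P[π(i) > π(j)] = 1/2.
By linearity: E[X] = 3741 · (1/2) = C(87, 2) · (1/2) = 3741/2 = 3741/2 ≈ 1870.5000.

E[X] = 3741/2 = 1870.5000.


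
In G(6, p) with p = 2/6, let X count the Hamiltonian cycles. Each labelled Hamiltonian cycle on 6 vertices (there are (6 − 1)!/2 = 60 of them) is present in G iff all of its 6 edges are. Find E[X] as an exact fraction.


K_6 has (6 − 1)!/2 = 60 labelled Hamiltonian cycles.
For each such Hamiltonian cycle H, let X_H = 1 if all 6 edges of H are present in G. Then P[X_H = 1] = p^{6} = (1/3)^{6} = 1/729.
By linearity of expectation: E[X] = Σ_H E[X_H] = 60 · p^{6} = 60 · 1/729 = 20/243.
Numerically: E[X] ≈ 0.0823045.

E[X] = 60 · (1/3)^{6} = 20/243 ≈ 0.0823045.


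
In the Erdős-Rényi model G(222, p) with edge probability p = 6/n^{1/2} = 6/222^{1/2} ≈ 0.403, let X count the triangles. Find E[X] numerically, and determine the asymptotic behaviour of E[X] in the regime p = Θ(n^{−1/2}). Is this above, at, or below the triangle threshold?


Number of potential triangles: C(222, 3) = 1798940.
Each occurs with probability p³ ≈ (0.403)³ ≈ 6.53017e-02.
By linearity: E[X] = C(222, 3)·p³ ≈ 1798940 · 6.53017e-02 ≈ 117473.787.
Since α = 1/2 < 1, p = c/n^{1/2} ≫ 1/n is above the triangle threshold p ~ 1/n. Asymptotically E[X] ~ (c³/6)·n^{3(1−α)} = (6³/6)·n^{1.5} → ∞; triangles are abundant w.h.p.

E[X] ≈ 117473.787; in regime p = Θ(1/n^{1/2}) E[X] diverges (above the triangle threshold p ~ 1/n).


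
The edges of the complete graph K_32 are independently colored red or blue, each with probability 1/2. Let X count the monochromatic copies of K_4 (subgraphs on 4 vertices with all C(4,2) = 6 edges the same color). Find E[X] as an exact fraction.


Let X = Σ_S X_S over the C(32, 4) = 35960 subsets S of size 4, where X_S = 1 if the K_4 on S is monochromatic.
For a fixed S, the K_4 on S has C(4, 2) = 6 edges. P[all 6 edges red] = (1/2)^6, and likewise for blue, so P[monochromatic] = 2·(1/2)^6 = 2^{1 − 6} = 1/32.
Summing: E[X] = C(32, 4) · 2^{1 − 6} = 35960 · 1/32 = 4495/4.
Numerically: E[X] ≈ 1123.750.

E[X] = C(32,4)·2^(1−C(4,2)) = 4495/4 ≈ 1123.750.


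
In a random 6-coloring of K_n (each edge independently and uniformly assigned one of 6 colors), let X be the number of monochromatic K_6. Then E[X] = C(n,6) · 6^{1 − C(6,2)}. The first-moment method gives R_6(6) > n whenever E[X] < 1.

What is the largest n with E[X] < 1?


We need C(n, 6) · 6^{1 − 15} < 1, i.e. C(n, 6) < 6^{15 − 1} = 78364164096.
Check values of n near the boundary:
  n = 197: C(197, 6) = 75176946208; 75176946208 < 78364164096? YES
  n = 198: C(198, 6) = 77526225777; 77526225777 < 78364164096? YES
  n = 199: C(199, 6) = 79936367511; 79936367511 < 78364164096? NO
  n = 200: C(200, 6) = 82408626300; 82408626300 < 78364164096? NO
  n = 201: C(201, 6) = 84944276340; 84944276340 < 78364164096? NO
The largest n with C(n, 6) < 78364164096 is n = 198 (where E[X] = 25842075259/26121388032 ≈ 0.9893071). Hence R_6(6) > 198, i.e. R_6(6) ≥ 199.

Largest n = 198; hence R_6(6) > 198.


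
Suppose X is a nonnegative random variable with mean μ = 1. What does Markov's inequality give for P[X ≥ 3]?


μ = E[X] = 1, a = 3.
Markov: P[X ≥ 3] ≤ μ/a = (1)/3 = 1/3.
Numerically: ≈ 0.3333.
(Since a = 3 > μ = 1.0000, the bound 1/3 is < 1 and informative.)

P[X ≥ 3] ≤ 1/3 ≈ 0.3333.


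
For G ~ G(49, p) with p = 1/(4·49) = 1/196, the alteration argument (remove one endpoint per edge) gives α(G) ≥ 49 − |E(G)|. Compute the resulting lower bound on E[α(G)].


E[|E(G)|] = C(49, 2)·p = 1176 · (1/196) = 6.
E[α(G)] ≥ n − E[|E(G)|] = 49 − 6 = 43.
Numerically: ≈ 43.00000.
(This is only a lower bound; the true E[α(G)] may be larger.)

E[α(G)] ≥ 43 ≈ 43.00000.


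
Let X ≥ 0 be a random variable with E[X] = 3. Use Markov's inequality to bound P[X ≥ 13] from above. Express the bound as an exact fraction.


μ = E[X] = 3, a = 13.
Markov: P[X ≥ 13] ≤ μ/a = (3)/13 = 3/13.
Numerically: ≈ 0.230769.
(Since a = 13 > μ = 3.000000, the bound 3/13 is < 1 and informative.)

P[X ≥ 13] ≤ 3/13 ≈ 0.230769.


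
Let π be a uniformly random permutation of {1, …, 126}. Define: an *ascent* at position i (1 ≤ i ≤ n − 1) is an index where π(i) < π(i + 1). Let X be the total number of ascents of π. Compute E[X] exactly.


Write X = Σ X_I over i = 1, …, 125, with X_I the indicator of one ascent.
There are 125 indicators.
For each fixed i, the pair (π(i), π(i+1)) is a uniformly random ordered pair of distinct values from {1, …, 126}; by symmetry P[π(i) < π(i+1)] = 1/2.
By linearity: E[X] = 125 · (1/2) = (126 − 1) · (1/2) = 125/2 ≈ 62.500000.

E[X] = 125/2 = 62.500000.


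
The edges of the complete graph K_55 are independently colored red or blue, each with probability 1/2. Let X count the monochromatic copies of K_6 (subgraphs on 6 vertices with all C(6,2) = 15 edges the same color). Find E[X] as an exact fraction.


Let X = Σ_S X_S over the C(55, 6) = 28989675 subsets S of size 6, where X_S = 1 if the K_6 on S is monochromatic.
For a fixed S, the K_6 on S has C(6, 2) = 15 edges. P[all 15 edges red] = (1/2)^15, and likewise for blue, so P[monochromatic] = 2·(1/2)^15 = 2^{1 − 15} = 1/16384.
By linearity of expectation: E[X] = C(55, 6) · 2^{1 − 15} = 28989675 · 1/16384 = 28989675/16384.
Numerically: E[X] ≈ 1769.389343.

E[X] = C(55,6)·2^(1−C(6,2)) = 28989675/16384 ≈ 1769.389343.


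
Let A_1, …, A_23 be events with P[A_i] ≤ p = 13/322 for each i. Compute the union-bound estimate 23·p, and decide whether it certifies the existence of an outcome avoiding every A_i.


Union bound: P[∪_{i=1}^{23} A_i] ≤ Σ_i P[A_i] ≤ 23·p = 23·(13/322) = 13/14.
Numerically: 13/14 ≈ 0.929.
Is 13/14 < 1? YES.
Since P[∪ A_i] ≤ 13/14 < 1, the complement has P[∩ A_i^c] ≥ 1 − 13/14 = 1/14 > 0, so some outcome avoids every A_i.

23·p = 13/14 ≈ 0.929; existence CERTIFIED by the union bound.


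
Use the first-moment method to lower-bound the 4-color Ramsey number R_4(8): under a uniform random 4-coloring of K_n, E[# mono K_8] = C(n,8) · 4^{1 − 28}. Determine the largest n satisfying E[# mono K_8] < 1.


We need C(n, 8) · 4^{1 − 28} < 1, i.e. C(n, 8) < 4^{28 − 1} = 18014398509481984.
Check values of n near the boundary:
  n = 407: C(407, 8) = 17424959239309050; 17424959239309050 < 18014398509481984? YES
  n = 408: C(408, 8) = 17773458424095231; 17773458424095231 < 18014398509481984? YES
  n = 409: C(409, 8) = 18128041135797879; 18128041135797879 < 18014398509481984? NO
The largest n with C(n, 8) < 18014398509481984 is n = 408 (where E[X] = 17773458424095231/18014398509481984 ≈ 0.986625). Hence R_4(8) > 408, i.e. R_4(8) ≥ 409.

Largest n = 408; hence R_4(8) > 408.


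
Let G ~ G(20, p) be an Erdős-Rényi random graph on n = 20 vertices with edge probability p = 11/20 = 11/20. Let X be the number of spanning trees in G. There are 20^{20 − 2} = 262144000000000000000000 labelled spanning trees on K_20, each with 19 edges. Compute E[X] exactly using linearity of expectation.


K_20 has 20^{20 − 2} = 262144000000000000000000 labelled spanning trees.
For each such spanning tree H, let X_H = 1 if all 19 edges of H are present in G. Then P[X_H = 1] = p^{19} = (11/20)^{19} = 61159090448414546291/5242880000000000000000000.
Summing the indicators: E[X] = Σ_H E[X_H] = 262144000000000000000000 · p^{19} = 262144000000000000000000 · 61159090448414546291/5242880000000000000000000 = 61159090448414546291/20.
Numerically: E[X] ≈ 3.06e+18.

E[X] = 262144000000000000000000 · (11/20)^{19} = 61159090448414546291/20 ≈ 3.06e+18.


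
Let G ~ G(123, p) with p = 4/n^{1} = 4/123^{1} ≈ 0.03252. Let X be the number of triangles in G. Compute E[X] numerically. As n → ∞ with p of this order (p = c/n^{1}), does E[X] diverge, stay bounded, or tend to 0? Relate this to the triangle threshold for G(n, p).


Number of potential triangles: C(123, 3) = 302621.
Each occurs with probability p³ ≈ (0.03252)³ ≈ 3.4392571e-05.
By linearity: E[X] = C(123, 3)·p³ ≈ 302621 · 3.4392571e-05 ≈ 10.40791.
Here α = 1, so p = 4/n is exactly at the triangle threshold p ~ 1/n. Asymptotically E[X] → c³/6 = 4³/6 = 32/3 ≈ 10.66667, a bounded constant. In this regime the triangle count is asymptotically Poisson(c³/6).

E[X] ≈ 10.40791; in regime p = Θ(1/n^{1}) E[X] stays bounded (at the triangle threshold p ~ 1/n).


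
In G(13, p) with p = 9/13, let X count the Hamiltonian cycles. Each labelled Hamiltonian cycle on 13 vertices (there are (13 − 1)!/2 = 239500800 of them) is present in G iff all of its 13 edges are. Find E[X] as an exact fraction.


K_13 has (13 − 1)!/2 = 239500800 labelled Hamiltonian cycles.
For each such Hamiltonian cycle H, let X_H = 1 if all 13 edges of H are present in G. Then P[X_H = 1] = p^{13} = (9/13)^{13} = 2541865828329/302875106592253.
By linearity: E[X] = Σ_H E[X_H] = 239500800 · p^{13} = 239500800 · 2541865828329/302875106592253 = 608778899377458163200/302875106592253.
Numerically: E[X] ≈ 2.01e+06.

E[X] = 239500800 · (9/13)^{13} = 608778899377458163200/302875106592253 ≈ 2.01e+06.


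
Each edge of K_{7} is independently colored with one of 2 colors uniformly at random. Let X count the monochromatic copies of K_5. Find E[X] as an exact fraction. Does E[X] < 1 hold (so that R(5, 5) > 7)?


E[X] = C(7, 5) · 2^{1 − 10} = 21 · 2^{−9} = 21/512.
As a reduced fraction: E[X] = 21/512 ≈ 0.0410.
Is E[X] < 1? YES.
Since E[X] < 1, there exists a 2-coloring of K_{7} with no monochromatic K_5; hence R(5, 5) > 7.

E[X] = 21/512 ≈ 0.0410; E[X] < 1, so R(5, 5) > 7.


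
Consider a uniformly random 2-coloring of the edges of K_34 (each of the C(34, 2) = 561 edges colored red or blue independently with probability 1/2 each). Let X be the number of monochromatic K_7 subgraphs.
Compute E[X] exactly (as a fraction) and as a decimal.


Let X = Σ_S X_S over the C(34, 7) = 5379616 subsets S of size 7, where X_S = 1 if the K_7 on S is monochromatic.
For a fixed S, the K_7 on S has C(7, 2) = 21 edges. P[all 21 edges red] = (1/2)^21, and likewise for blue, so P[monochromatic] = 2·(1/2)^21 = 2^{1 − 21} = 1/1048576.
By linearity: E[X] = C(34, 7) · 2^{1 − 21} = 5379616 · 1/1048576 = 168113/32768.
Numerically: E[X] ≈ 5.130402.

E[X] = C(34,7)·2^(1−C(7,2)) = 168113/32768 ≈ 5.130402.


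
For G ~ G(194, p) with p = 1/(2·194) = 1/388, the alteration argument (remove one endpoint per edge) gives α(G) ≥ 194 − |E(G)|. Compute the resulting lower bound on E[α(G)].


E[|E(G)|] = C(194, 2)·p = 18721 · (1/388) = 193/4.
E[α(G)] ≥ n − E[|E(G)|] = 194 − 193/4 = 583/4.
Numerically: ≈ 145.750000.
(This is only a lower bound; the true E[α(G)] may be larger.)

E[α(G)] ≥ 583/4 ≈ 145.750000.


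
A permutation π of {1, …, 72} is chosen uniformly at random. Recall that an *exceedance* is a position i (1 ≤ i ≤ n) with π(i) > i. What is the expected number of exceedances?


Write X = Σ_{i=1}^{72} X_i, where X_i = 1_{π(i) > i}.
For each fixed i, π(i) is uniform over {1, …, 72} (marginal of a uniform permutation), so P[π(i) > i] = (n − i)/n. Summing: Σ_{i=1}^{72} (n − i)/n = (0 + 1 + … + 71)/72 = 72(72 − 1)/(2·72) = (72 − 1)/2.
Hence E[X] = Σ_{i=1}^{72} (72 − i)/72 = 71/2 ≈ 35.5000.

E[X] = 71/2 = 35.5000.


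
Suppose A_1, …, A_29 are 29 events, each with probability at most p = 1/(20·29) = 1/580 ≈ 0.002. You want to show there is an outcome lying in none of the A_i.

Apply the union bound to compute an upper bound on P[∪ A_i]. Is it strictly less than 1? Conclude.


Union bound: P[∪_{i=1}^{29} A_i] ≤ Σ_i P[A_i] ≤ 29·p = 29·(1/580) = 1/20.
Numerically: 1/20 ≈ 0.050.
Is 1/20 < 1? YES.
Since P[∪ A_i] ≤ 1/20 < 1, the complement has P[∩ A_i^c] ≥ 1 − 1/20 = 19/20 > 0, so some outcome avoids every A_i.

29·p = 1/20 ≈ 0.050; existence CERTIFIED by the union bound.


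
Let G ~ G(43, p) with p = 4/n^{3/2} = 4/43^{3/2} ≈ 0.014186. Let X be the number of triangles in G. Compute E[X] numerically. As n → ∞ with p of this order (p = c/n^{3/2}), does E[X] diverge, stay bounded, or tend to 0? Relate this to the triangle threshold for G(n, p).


Number of potential triangles: C(43, 3) = 12341.
Each occurs with probability p³ ≈ (0.014186)³ ≈ 2.8547753e-06.
By linearity: E[X] = C(43, 3)·p³ ≈ 12341 · 2.8547753e-06 ≈ 0.03523.
Since α = 3/2 > 1, p = c/n^{3/2} = o(1/n) is below the triangle threshold p ~ 1/n. Asymptotically E[X] ~ (c³/6)·n^{3(1−α)} = (4³/6)·n^{-1.5} → 0, so by Markov's inequality G has no triangles w.h.p.

E[X] ≈ 0.03523; in regime p = Θ(1/n^{3/2}) E[X] tends to 0 (below the triangle threshold p ~ 1/n).


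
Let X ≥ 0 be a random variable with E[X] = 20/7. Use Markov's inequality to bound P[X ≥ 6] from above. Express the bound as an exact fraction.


μ = E[X] = 20/7, a = 6.
Markov: P[X ≥ 6] ≤ μ/a = (20/7)/6 = 10/21.
Numerically: ≈ 0.476190.
(Since a = 6 > μ = 2.857143, the bound 10/21 is < 1 and informative.)

P[X ≥ 6] ≤ 10/21 ≈ 0.476190.


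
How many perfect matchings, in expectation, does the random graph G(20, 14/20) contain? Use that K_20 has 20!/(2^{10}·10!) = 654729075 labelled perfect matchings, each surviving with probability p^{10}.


K_20 has 20!/(2^{10}·10!) = 654729075 labelled perfect matchings.
For each such perfect matching H, let X_H = 1 if all 10 edges of H are present in G. Then P[X_H = 1] = p^{10} = (7/10)^{10} = 282475249/10000000000.
By linearity: E[X] = Σ_H E[X_H] = 654729075 · p^{10} = 654729075 · 282475249/10000000000 = 7397790339526587/400000000.
Numerically: E[X] ≈ 1.84945e+07.

E[X] = 654729075 · (7/10)^{10} = 7397790339526587/400000000 ≈ 1.84945e+07.


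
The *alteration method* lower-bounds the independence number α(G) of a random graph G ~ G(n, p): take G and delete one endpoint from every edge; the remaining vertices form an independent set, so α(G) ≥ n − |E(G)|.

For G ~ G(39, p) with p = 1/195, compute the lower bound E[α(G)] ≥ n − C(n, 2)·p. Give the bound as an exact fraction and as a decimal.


E[|E(G)|] = C(39, 2)·p = 741 · (1/195) = 19/5.
E[α(G)] ≥ n − E[|E(G)|] = 39 − 19/5 = 176/5.
Numerically: ≈ 35.2000.
(This is only a lower bound; the true E[α(G)] may be larger.)

E[α(G)] ≥ 176/5 ≈ 35.2000.


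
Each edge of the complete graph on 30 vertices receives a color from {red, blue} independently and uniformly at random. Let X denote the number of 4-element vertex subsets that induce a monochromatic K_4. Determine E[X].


Let X = Σ_S X_S over the C(30, 4) = 27405 subsets S of size 4, where X_S = 1 if the K_4 on S is monochromatic.
For a fixed S, the K_4 on S has C(4, 2) = 6 edges. P[all 6 edges red] = (1/2)^6, and likewise for blue, so P[monochromatic] = 2·(1/2)^6 = 2^{1 − 6} = 1/32.
By linearity: E[X] = C(30, 4) · 2^{1 − 6} = 27405 · 1/32 = 27405/32.
Numerically: E[X] ≈ 856.406.

E[X] = C(30,4)·2^(1−C(4,2)) = 27405/32 ≈ 856.406.


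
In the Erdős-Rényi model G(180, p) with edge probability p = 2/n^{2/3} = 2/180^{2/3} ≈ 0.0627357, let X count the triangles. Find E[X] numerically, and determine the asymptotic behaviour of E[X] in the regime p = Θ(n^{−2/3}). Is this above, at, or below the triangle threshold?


Number of potential triangles: C(180, 3) = 955860.
Each occurs with probability p³ ≈ (0.0627357)³ ≈ 2.46913580e-04.
By linearity: E[X] = C(180, 3)·p³ ≈ 955860 · 2.46913580e-04 ≈ 236.014815.
Since α = 2/3 < 1, p = c/n^{2/3} ≫ 1/n is above the triangle threshold p ~ 1/n. Asymptotically E[X] ~ (c³/6)·n^{3(1−α)} = (2³/6)·n^{1} → ∞; triangles are abundant w.h.p.

E[X] ≈ 236.014815; in regime p = Θ(1/n^{2/3}) E[X] diverges (above the triangle threshold p ~ 1/n).


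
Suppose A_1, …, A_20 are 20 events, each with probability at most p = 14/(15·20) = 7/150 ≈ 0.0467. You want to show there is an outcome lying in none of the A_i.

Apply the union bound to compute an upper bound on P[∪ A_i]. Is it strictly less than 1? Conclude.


Union bound: P[∪_{i=1}^{20} A_i] ≤ Σ_i P[A_i] ≤ 20·p = 20·(7/150) = 14/15.
Numerically: 14/15 ≈ 0.9333.
Is 14/15 < 1? YES.
Since P[∪ A_i] ≤ 14/15 < 1, the complement has P[∩ A_i^c] ≥ 1 − 14/15 = 1/15 > 0, so some outcome avoids every A_i.

20·p = 14/15 ≈ 0.9333; existence CERTIFIED by the union bound.


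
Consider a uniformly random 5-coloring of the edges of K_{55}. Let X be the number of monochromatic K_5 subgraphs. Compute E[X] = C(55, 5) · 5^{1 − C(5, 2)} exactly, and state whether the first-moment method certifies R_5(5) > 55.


E[X] = C(55, 5) · 5^{1 − 10} = 3478761 · 5^{−9} = 3478761/1953125.
As a reduced fraction: E[X] = 3478761/1953125 ≈ 1.781.
Is E[X] < 1? NO.
Since E[X] ≥ 1, the first-moment bound is inconclusive at n = 55; it does NOT by itself certify R_5(5) > 55.

E[X] = 3478761/1953125 ≈ 1.781; E[X] ≥ 1; first-moment method inconclusive here.


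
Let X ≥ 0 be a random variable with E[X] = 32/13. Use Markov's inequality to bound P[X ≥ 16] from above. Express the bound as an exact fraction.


μ = E[X] = 32/13, a = 16.
Markov: P[X ≥ 16] ≤ μ/a = (32/13)/16 = 2/13.
Numerically: ≈ 0.1538.
(Since a = 16 > μ = 2.4615, the bound 2/13 is < 1 and informative.)

P[X ≥ 16] ≤ 2/13 ≈ 0.1538.


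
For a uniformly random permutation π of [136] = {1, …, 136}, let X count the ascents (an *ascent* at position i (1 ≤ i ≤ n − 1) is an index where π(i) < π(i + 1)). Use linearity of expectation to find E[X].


Write X = Σ X_I over i = 1, …, 135, with X_I the indicator of one ascent.
There are 135 indicators.
For each fixed i, the pair (π(i), π(i+1)) is a uniformly random ordered pair of distinct values from {1, …, 136}; by symmetry P[π(i) < π(i+1)] = 1/2.
By linearity: E[X] = 135 · (1/2) = (136 − 1) · (1/2) = 135/2 ≈ 67.5000.

E[X] = 135/2 = 67.5000.


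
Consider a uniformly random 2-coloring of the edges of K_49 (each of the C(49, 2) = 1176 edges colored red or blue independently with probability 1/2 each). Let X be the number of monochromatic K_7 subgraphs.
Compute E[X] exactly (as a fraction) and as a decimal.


Let X = Σ_S X_S over the C(49, 7) = 85900584 subsets S of size 7, where X_S = 1 if the K_7 on S is monochromatic.
For a fixed S, the K_7 on S has C(7, 2) = 21 edges. P[all 21 edges red] = (1/2)^21, and likewise for blue, so P[monochromatic] = 2·(1/2)^21 = 2^{1 − 21} = 1/1048576.
Summing: E[X] = C(49, 7) · 2^{1 − 21} = 85900584 · 1/1048576 = 10737573/131072.
Numerically: E[X] ≈ 81.9212.

E[X] = C(49,7)·2^(1−C(7,2)) = 10737573/131072 ≈ 81.9212.


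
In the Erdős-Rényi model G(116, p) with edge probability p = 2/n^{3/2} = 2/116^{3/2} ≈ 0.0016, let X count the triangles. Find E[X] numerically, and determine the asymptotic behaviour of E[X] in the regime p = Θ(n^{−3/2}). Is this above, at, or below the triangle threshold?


Number of potential triangles: C(116, 3) = 253460.
Each occurs with probability p³ ≈ (0.0016)³ ≈ 4.10232e-09.
By linearity: E[X] = C(116, 3)·p³ ≈ 253460 · 4.10232e-09 ≈ 0.001.
Since α = 3/2 > 1, p = c/n^{3/2} = o(1/n) is below the triangle threshold p ~ 1/n. Asymptotically E[X] ~ (c³/6)·n^{3(1−α)} = (2³/6)·n^{-1.5} → 0, so by Markov's inequality G has no triangles w.h.p.

E[X] ≈ 0.001; in regime p = Θ(1/n^{3/2}) E[X] tends to 0 (below the triangle threshold p ~ 1/n).


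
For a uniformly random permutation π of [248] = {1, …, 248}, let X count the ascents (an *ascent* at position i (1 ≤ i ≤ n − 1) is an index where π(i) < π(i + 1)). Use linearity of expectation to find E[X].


Write X = Σ X_I over i = 1, …, 247, with X_I the indicator of one ascent.
There are 247 indicators.
For each fixed i, the pair (π(i), π(i+1)) is a uniformly random ordered pair of distinct values from {1, …, 248}; by symmetry P[π(i) < π(i+1)] = 1/2.
By linearity: E[X] = 247 · (1/2) = (248 − 1) · (1/2) = 247/2 ≈ 123.5000.

E[X] = 247/2 = 123.5000.


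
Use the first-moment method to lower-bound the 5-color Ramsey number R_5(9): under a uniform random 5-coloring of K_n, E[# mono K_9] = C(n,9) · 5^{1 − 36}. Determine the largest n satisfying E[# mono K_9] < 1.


We need C(n, 9) · 5^{1 − 36} < 1, i.e. C(n, 9) < 5^{36 − 1} = 2910383045673370361328125.
Check values of n near the boundary:
  n = 2166: C(2166, 9) = 2844037944203015677277940; 2844037944203015677277940 < 2910383045673370361328125? YES
  n = 2167: C(2167, 9) = 2855899084841489792706810; 2855899084841489792706810 < 2910383045673370361328125? YES
  n = 2168: C(2168, 9) = 2867804175977929537095120; 2867804175977929537095120 < 2910383045673370361328125? YES
  n = 2169: C(2169, 9) = 2879753360044504243499683; 2879753360044504243499683 < 2910383045673370361328125? YES
  n = 2170: C(2170, 9) = 2891746779868845075610510; 2891746779868845075610510 < 2910383045673370361328125? YES
  n = 2171: C(2171, 9) = 2903784578674959601827205; 2903784578674959601827205 < 2910383045673370361328125? YES
  n = 2172: C(2172, 9) = 2915866900084148060642020; 2915866900084148060642020 < 2910383045673370361328125? NO
The largest n with C(n, 9) < 2910383045673370361328125 is n = 2171 (where E[X] = 580756915734991920365441/582076609134674072265625 ≈ 0.99773). Hence R_5(9) > 2171, i.e. R_5(9) ≥ 2172.

Largest n = 2171; hence R_5(9) > 2171.


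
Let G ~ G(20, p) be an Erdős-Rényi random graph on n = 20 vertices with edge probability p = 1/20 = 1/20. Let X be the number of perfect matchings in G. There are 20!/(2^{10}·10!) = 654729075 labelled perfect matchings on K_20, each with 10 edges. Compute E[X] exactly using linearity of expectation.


K_20 has 20!/(2^{10}·10!) = 654729075 labelled perfect matchings.
For each such perfect matching H, let X_H = 1 if all 10 edges of H are present in G. Then P[X_H = 1] = p^{10} = (1/20)^{10} = 1/10240000000000.
Summing the indicators: E[X] = Σ_H E[X_H] = 654729075 · p^{10} = 654729075 · 1/10240000000000 = 26189163/409600000000.
Numerically: E[X] ≈ 6.39384e-05.

E[X] = 654729075 · (1/20)^{10} = 26189163/409600000000 ≈ 6.39384e-05.


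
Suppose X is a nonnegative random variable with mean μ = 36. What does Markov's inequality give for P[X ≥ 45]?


μ = E[X] = 36, a = 45.
Markov: P[X ≥ 45] ≤ μ/a = (36)/45 = 4/5.
Numerically: ≈ 0.800.
(Since a = 45 > μ = 36.000, the bound 4/5 is < 1 and informative.)

P[X ≥ 45] ≤ 4/5 ≈ 0.800.


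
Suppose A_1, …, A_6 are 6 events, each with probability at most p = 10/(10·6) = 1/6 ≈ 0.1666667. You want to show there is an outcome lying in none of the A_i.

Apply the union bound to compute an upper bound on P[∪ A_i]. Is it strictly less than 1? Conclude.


Union bound: P[∪_{i=1}^{6} A_i] ≤ Σ_i P[A_i] ≤ 6·p = 6·(1/6) = 1.
Numerically: 1 ≈ 1.0000000.
Is 1 < 1? NO.
Since the bound 1 is ≥ 1, the union bound is uninformative here; it does NOT by itself certify existence.

6·p = 1 ≈ 1.0000000; existence NOT certified by the union bound.


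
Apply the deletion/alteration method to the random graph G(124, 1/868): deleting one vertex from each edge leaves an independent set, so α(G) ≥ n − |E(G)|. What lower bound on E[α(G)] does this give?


E[|E(G)|] = C(124, 2)·p = 7626 · (1/868) = 123/14.
E[α(G)] ≥ n − E[|E(G)|] = 124 − 123/14 = 1613/14.
Numerically: ≈ 115.21429.
(This is only a lower bound; the true E[α(G)] may be larger.)

E[α(G)] ≥ 1613/14 ≈ 115.21429.


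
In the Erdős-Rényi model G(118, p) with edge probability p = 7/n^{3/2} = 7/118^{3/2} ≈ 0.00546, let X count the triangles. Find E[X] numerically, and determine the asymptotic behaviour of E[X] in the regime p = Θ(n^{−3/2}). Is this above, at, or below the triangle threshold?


Number of potential triangles: C(118, 3) = 266916.
Each occurs with probability p³ ≈ (0.00546)³ ≈ 1.62864e-07.
By linearity: E[X] = C(118, 3)·p³ ≈ 266916 · 1.62864e-07 ≈ 0.043.
Since α = 3/2 > 1, p = c/n^{3/2} = o(1/n) is below the triangle threshold p ~ 1/n. Asymptotically E[X] ~ (c³/6)·n^{3(1−α)} = (7³/6)·n^{-1.5} → 0, so by Markov's inequality G has no triangles w.h.p.

E[X] ≈ 0.043; in regime p = Θ(1/n^{3/2}) E[X] tends to 0 (below the triangle threshold p ~ 1/n).


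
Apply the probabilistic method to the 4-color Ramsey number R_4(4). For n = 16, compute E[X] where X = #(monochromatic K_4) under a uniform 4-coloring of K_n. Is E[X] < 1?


E[X] = C(16, 4) · 4^{1 − 6} = 1820 · 4^{−5} = 1820/1024.
As a reduced fraction: E[X] = 455/256 ≈ 1.777.
Is E[X] < 1? NO.
Since E[X] ≥ 1, the first-moment bound is inconclusive at n = 16; it does NOT by itself certify R_4(4) > 16.

E[X] = 455/256 ≈ 1.777; E[X] ≥ 1; first-moment method inconclusive here.


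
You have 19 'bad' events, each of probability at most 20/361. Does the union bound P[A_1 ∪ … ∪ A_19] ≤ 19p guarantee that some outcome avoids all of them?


Union bound: P[∪_{i=1}^{19} A_i] ≤ Σ_i P[A_i] ≤ 19·p = 19·(20/361) = 20/19.
Numerically: 20/19 ≈ 1.053.
Is 20/19 < 1? NO.
Since the bound 20/19 is ≥ 1, the union bound is uninformative here; it does NOT by itself certify existence.

19·p = 20/19 ≈ 1.053; existence NOT certified by the union bound.


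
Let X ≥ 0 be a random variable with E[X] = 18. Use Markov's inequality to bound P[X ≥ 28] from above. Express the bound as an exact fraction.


μ = E[X] = 18, a = 28.
Markov: P[X ≥ 28] ≤ μ/a = (18)/28 = 9/14.
Numerically: ≈ 0.643.
(Since a = 28 > μ = 18.000, the bound 9/14 is < 1 and informative.)

P[X ≥ 28] ≤ 9/14 ≈ 0.643.


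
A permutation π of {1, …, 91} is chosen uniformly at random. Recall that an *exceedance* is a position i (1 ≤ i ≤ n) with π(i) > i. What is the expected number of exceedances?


Write X = Σ_{i=1}^{91} X_i, where X_i = 1_{π(i) > i}.
For each fixed i, π(i) is uniform over {1, …, 91} (marginal of a uniform permutation), so P[π(i) > i] = (n − i)/n. Summing: Σ_{i=1}^{91} (n − i)/n = (0 + 1 + … + 90)/91 = 91(91 − 1)/(2·91) = (91 − 1)/2.
Hence E[X] = Σ_{i=1}^{91} (91 − i)/91 = 45 ≈ 45.000.

E[X] = 45 = 45.000.


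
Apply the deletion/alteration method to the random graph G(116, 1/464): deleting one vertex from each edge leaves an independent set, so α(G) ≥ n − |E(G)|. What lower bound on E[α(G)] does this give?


E[|E(G)|] = C(116, 2)·p = 6670 · (1/464) = 115/8.
E[α(G)] ≥ n − E[|E(G)|] = 116 − 115/8 = 813/8.
Numerically: ≈ 101.625000.
(This is only a lower bound; the true E[α(G)] may be larger.)

E[α(G)] ≥ 813/8 ≈ 101.625000.


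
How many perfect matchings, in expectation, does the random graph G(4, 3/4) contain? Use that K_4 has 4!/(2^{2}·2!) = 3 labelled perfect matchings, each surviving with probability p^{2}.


K_4 has 4!/(2^{2}·2!) = 3 labelled perfect matchings.
For each such perfect matching H, let X_H = 1 if all 2 edges of H are present in G. Then P[X_H = 1] = p^{2} = (3/4)^{2} = 9/16.
By linearity of expectation: E[X] = Σ_H E[X_H] = 3 · p^{2} = 3 · 9/16 = 27/16.
Numerically: E[X] ≈ 1.69.

E[X] = 3 · (3/4)^{2} = 27/16 ≈ 1.69.


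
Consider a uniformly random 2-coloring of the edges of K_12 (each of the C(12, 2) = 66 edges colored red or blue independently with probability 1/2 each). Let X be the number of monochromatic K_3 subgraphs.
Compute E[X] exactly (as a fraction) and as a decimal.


Let X = Σ_S X_S over the C(12, 3) = 220 subsets S of size 3, where X_S = 1 if the K_3 on S is monochromatic.
For a fixed S, the K_3 on S has C(3, 2) = 3 edges. P[all 3 edges red] = (1/2)^3, and likewise for blue, so P[monochromatic] = 2·(1/2)^3 = 2^{1 − 3} = 1/4.
Summing: E[X] = C(12, 3) · 2^{1 − 3} = 220 · 1/4 = 55.
Numerically: E[X] ≈ 55.00000.

E[X] = C(12,3)·2^(1−C(3,2)) = 55 ≈ 55.00000.


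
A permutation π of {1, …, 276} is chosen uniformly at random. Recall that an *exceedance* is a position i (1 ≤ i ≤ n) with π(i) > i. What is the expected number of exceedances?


Write X = Σ_{i=1}^{276} X_i, where X_i = 1_{π(i) > i}.
For each fixed i, π(i) is uniform over {1, …, 276} (marginal of a uniform permutation), so P[π(i) > i] = (n − i)/n. Summing: Σ_{i=1}^{276} (n − i)/n = (0 + 1 + … + 275)/276 = 276(276 − 1)/(2·276) = (276 − 1)/2.
Hence E[X] = Σ_{i=1}^{276} (276 − i)/276 = 275/2 ≈ 137.50000.

E[X] = 275/2 = 137.50000.


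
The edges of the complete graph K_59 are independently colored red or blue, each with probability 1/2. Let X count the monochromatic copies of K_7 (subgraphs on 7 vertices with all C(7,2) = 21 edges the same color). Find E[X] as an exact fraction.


Let X = Σ_S X_S over the C(59, 7) = 341149446 subsets S of size 7, where X_S = 1 if the K_7 on S is monochromatic.
For a fixed S, the K_7 on S has C(7, 2) = 21 edges. P[all 21 edges red] = (1/2)^21, and likewise for blue, so P[monochromatic] = 2·(1/2)^21 = 2^{1 − 21} = 1/1048576.
By linearity of expectation: E[X] = C(59, 7) · 2^{1 − 21} = 341149446 · 1/1048576 = 170574723/524288.
Numerically: E[X] ≈ 325.345.

E[X] = C(59,7)·2^(1−C(7,2)) = 170574723/524288 ≈ 325.345.


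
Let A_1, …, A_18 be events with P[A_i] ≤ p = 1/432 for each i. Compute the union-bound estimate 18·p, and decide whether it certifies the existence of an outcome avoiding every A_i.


Union bound: P[∪_{i=1}^{18} A_i] ≤ Σ_i P[A_i] ≤ 18·p = 18·(1/432) = 1/24.
Numerically: 1/24 ≈ 0.0416667.
Is 1/24 < 1? YES.
Since P[∪ A_i] ≤ 1/24 < 1, the complement has P[∩ A_i^c] ≥ 1 − 1/24 = 23/24 > 0, so some outcome avoids every A_i.

18·p = 1/24 ≈ 0.0416667; existence CERTIFIED by the union bound.


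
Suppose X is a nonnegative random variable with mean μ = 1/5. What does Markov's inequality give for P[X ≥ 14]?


μ = E[X] = 1/5, a = 14.
Markov: P[X ≥ 14] ≤ μ/a = (1/5)/14 = 1/70.
Numerically: ≈ 0.014286.
(Since a = 14 > μ = 0.200000, the bound 1/70 is < 1 and informative.)

P[X ≥ 14] ≤ 1/70 ≈ 0.014286.


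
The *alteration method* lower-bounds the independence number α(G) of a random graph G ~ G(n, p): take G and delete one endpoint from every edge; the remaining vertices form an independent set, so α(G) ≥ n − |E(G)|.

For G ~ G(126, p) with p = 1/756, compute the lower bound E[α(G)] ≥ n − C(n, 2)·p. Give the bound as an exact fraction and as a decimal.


E[|E(G)|] = C(126, 2)·p = 7875 · (1/756) = 125/12.
E[α(G)] ≥ n − E[|E(G)|] = 126 − 125/12 = 1387/12.
Numerically: ≈ 115.58333.
(This is only a lower bound; the true E[α(G)] may be larger.)

E[α(G)] ≥ 1387/12 ≈ 115.58333.


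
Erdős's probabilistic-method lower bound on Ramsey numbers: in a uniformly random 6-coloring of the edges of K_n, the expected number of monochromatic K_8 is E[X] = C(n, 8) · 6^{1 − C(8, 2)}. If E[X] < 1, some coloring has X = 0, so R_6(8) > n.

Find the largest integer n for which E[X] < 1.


We need C(n, 8) · 6^{1 − 28} < 1, i.e. C(n, 8) < 6^{28 − 1} = 1023490369077469249536.
Check values of n near the boundary:
  n = 1592: C(1592, 8) = 1005480414540892933435; 1005480414540892933435 < 1023490369077469249536? YES
  n = 1593: C(1593, 8) = 1010555394551193970323; 1010555394551193970323 < 1023490369077469249536? YES
  n = 1594: C(1594, 8) = 1015652773590544255167; 1015652773590544255167 < 1023490369077469249536? YES
  n = 1595: C(1595, 8) = 1020772636343363633895; 1020772636343363633895 < 1023490369077469249536? YES
  n = 1596: C(1596, 8) = 1025915067760710553965; 1025915067760710553965 < 1023490369077469249536? NO
  n = 1597: C(1597, 8) = 1031080153060953275445; 1031080153060953275445 < 1023490369077469249536? NO
  n = 1598: C(1598, 8) = 1036267977730442348529; 1036267977730442348529 < 1023490369077469249536? NO
The largest n with C(n, 8) < 1023490369077469249536 is n = 1595 (where E[X] = 113419181815929292655/113721152119718805504 ≈ 0.997345). Hence R_6(8) > 1595, i.e. R_6(8) ≥ 1596.

Largest n = 1595; hence R_6(8) > 1595.


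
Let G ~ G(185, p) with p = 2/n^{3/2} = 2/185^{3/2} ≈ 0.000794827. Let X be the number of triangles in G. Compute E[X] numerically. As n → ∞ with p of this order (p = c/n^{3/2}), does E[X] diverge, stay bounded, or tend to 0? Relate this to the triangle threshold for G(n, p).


Number of potential triangles: C(185, 3) = 1038220.
Each occurs with probability p³ ≈ (0.000794827)³ ≈ 5.02131202e-10.
By linearity: E[X] = C(185, 3)·p³ ≈ 1038220 · 5.02131202e-10 ≈ 0.000521.
Since α = 3/2 > 1, p = c/n^{3/2} = o(1/n) is below the triangle threshold p ~ 1/n. Asymptotically E[X] ~ (c³/6)·n^{3(1−α)} = (2³/6)·n^{-1.5} → 0, so by Markov's inequality G has no triangles w.h.p.

E[X] ≈ 0.000521; in regime p = Θ(1/n^{3/2}) E[X] tends to 0 (below the triangle threshold p ~ 1/n).


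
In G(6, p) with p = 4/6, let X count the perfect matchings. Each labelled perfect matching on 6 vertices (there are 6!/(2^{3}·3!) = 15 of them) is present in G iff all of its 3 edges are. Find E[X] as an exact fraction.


K_6 has 6!/(2^{3}·3!) = 15 labelled perfect matchings.
For each such perfect matching H, let X_H = 1 if all 3 edges of H are present in G. Then P[X_H = 1] = p^{3} = (2/3)^{3} = 8/27.
By linearity: E[X] = Σ_H E[X_H] = 15 · p^{3} = 15 · 8/27 = 40/9.
Numerically: E[X] ≈ 4.44.

E[X] = 15 · (2/3)^{3} = 40/9 ≈ 4.44.


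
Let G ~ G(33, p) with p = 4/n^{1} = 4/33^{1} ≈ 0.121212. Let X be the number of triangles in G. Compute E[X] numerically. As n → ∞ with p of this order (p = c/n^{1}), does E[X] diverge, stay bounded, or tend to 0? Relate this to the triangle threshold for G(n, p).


Number of potential triangles: C(33, 3) = 5456.
Each occurs with probability p³ ≈ (0.121212)³ ≈ 1.78089434e-03.
By linearity: E[X] = C(33, 3)·p³ ≈ 5456 · 1.78089434e-03 ≈ 9.716560.
Here α = 1, so p = 4/n is exactly at the triangle threshold p ~ 1/n. Asymptotically E[X] → c³/6 = 4³/6 = 32/3 ≈ 10.666667, a bounded constant. In this regime the triangle count is asymptotically Poisson(c³/6).

E[X] ≈ 9.716560; in regime p = Θ(1/n^{1}) E[X] stays bounded (at the triangle threshold p ~ 1/n).


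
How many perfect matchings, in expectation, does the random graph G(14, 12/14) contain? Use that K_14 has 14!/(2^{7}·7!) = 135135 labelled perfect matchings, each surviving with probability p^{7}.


K_14 has 14!/(2^{7}·7!) = 135135 labelled perfect matchings.
For each such perfect matching H, let X_H = 1 if all 7 edges of H are present in G. Then P[X_H = 1] = p^{7} = (6/7)^{7} = 279936/823543.
By linearity: E[X] = Σ_H E[X_H] = 135135 · p^{7} = 135135 · 279936/823543 = 5404164480/117649.
Numerically: E[X] ≈ 45935.

E[X] = 135135 · (6/7)^{7} = 5404164480/117649 ≈ 45935.


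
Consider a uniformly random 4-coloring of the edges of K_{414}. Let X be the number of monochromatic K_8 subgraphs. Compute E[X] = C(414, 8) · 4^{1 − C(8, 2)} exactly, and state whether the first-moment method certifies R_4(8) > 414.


E[X] = C(414, 8) · 4^{1 − 28} = 19995425223496173 · 4^{−27} = 19995425223496173/18014398509481984.
As a reduced fraction: E[X] = 19995425223496173/18014398509481984 ≈ 1.109969.
Is E[X] < 1? NO.
Since E[X] ≥ 1, the first-moment bound is inconclusive at n = 414; it does NOT by itself certify R_4(8) > 414.

E[X] = 19995425223496173/18014398509481984 ≈ 1.109969; E[X] ≥ 1; first-moment method inconclusive here.


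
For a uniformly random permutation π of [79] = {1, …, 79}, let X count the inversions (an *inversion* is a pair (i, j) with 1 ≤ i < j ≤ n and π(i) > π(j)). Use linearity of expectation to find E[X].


Write X = Σ X_I over the C(79, 2) = 3081 pairs i < j, with X_I the indicator of one inversion.
There are 3081 indicators.
For each fixed pair i < j, the values π(i) and π(j) are two distinct elements of {1, …, 79} in uniformly random order; by symmetry P[π(i) > π(j)] = 1/2.
By linearity: E[X] = 3081 · (1/2) = C(79, 2) · (1/2) = 3081/2 = 3081/2 ≈ 1540.50000.

E[X] = 3081/2 = 1540.50000.


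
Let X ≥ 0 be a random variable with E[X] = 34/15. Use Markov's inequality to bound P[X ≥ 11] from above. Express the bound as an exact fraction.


μ = E[X] = 34/15, a = 11.
Markov: P[X ≥ 11] ≤ μ/a = (34/15)/11 = 34/165.
Numerically: ≈ 0.206.
(Since a = 11 > μ = 2.267, the bound 34/165 is < 1 and informative.)

P[X ≥ 11] ≤ 34/165 ≈ 0.206.


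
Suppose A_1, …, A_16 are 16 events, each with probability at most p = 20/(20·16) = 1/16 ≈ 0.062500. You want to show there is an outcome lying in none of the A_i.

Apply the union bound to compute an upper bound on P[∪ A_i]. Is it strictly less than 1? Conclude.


Union bound: P[∪_{i=1}^{16} A_i] ≤ Σ_i P[A_i] ≤ 16·p = 16·(1/16) = 1.
Numerically: 1 ≈ 1.000000.
Is 1 < 1? NO.
Since the bound 1 is ≥ 1, the union bound is uninformative here; it does NOT by itself certify existence.

16·p = 1 ≈ 1.000000; existence NOT certified by the union bound.


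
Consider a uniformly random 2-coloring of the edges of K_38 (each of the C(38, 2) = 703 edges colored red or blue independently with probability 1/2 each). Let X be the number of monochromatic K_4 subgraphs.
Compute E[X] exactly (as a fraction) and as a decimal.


Let X = Σ_S X_S over the C(38, 4) = 73815 subsets S of size 4, where X_S = 1 if the K_4 on S is monochromatic.
For a fixed S, the K_4 on S has C(4, 2) = 6 edges. P[all 6 edges red] = (1/2)^6, and likewise for blue, so P[monochromatic] = 2·(1/2)^6 = 2^{1 − 6} = 1/32.
By linearity of expectation: E[X] = C(38, 4) · 2^{1 − 6} = 73815 · 1/32 = 73815/32.
Numerically: E[X] ≈ 2306.718750.

E[X] = C(38,4)·2^(1−C(4,2)) = 73815/32 ≈ 2306.718750.


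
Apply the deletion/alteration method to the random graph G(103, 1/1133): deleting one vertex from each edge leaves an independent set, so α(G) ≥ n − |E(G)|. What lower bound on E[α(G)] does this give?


E[|E(G)|] = C(103, 2)·p = 5253 · (1/1133) = 51/11.
E[α(G)] ≥ n − E[|E(G)|] = 103 − 51/11 = 1082/11.
Numerically: ≈ 98.36364.
(This is only a lower bound; the true E[α(G)] may be larger.)

E[α(G)] ≥ 1082/11 ≈ 98.36364.


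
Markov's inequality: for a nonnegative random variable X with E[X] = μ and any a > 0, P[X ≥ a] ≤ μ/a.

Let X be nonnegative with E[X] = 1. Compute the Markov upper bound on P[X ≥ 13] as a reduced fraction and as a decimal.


μ = E[X] = 1, a = 13.
Markov: P[X ≥ 13] ≤ μ/a = (1)/13 = 1/13.
Numerically: ≈ 0.0769.
(Since a = 13 > μ = 1.0000, the bound 1/13 is < 1 and informative.)

P[X ≥ 13] ≤ 1/13 ≈ 0.0769.
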